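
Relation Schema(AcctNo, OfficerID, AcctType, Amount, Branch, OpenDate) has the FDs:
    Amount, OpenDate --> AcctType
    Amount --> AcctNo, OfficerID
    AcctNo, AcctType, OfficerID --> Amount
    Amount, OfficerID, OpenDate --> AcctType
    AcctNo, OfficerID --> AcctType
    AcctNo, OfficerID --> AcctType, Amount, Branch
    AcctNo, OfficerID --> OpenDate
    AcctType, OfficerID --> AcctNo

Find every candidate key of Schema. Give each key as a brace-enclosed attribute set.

{AcctNo, OfficerID}, {AcctType, OfficerID}, {Amount}

{Amount}⁺ = {AcctNo, AcctType, Amount, Branch, OfficerID, OpenDate}, which is every attribute, so {Amount} is a candidate key.
{AcctNo, OfficerID}⁺ = {AcctNo, AcctType, Amount, Branch, OfficerID, OpenDate}, which is every attribute, so {AcctNo, OfficerID} is a candidate key.
{AcctType, OfficerID}⁺ = {AcctNo, AcctType, Amount, Branch, OfficerID, OpenDate}, which is every attribute, so {AcctType, OfficerID} is a candidate key.
These are minimal and exhaustive — every other superkey contains one of them.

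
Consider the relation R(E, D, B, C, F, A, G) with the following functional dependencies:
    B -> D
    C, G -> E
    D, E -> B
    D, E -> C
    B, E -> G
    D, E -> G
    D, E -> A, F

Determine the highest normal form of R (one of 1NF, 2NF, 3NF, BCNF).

Candidate keys: {B, C, G}, {B, E}, {C, D, G}, {D, E}. Prime attributes: {B, C, D, E, G}.
B -> D breaks BCNF: {B}⁺ = {B, D}, so {B} is not a superkey.
Its right-hand attributes {D} are all prime, as are those of every other non-superkey FD — the relation is in 3NF.

3NF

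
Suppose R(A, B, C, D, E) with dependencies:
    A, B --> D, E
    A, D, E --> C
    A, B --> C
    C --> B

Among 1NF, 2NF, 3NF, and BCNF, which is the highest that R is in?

3NF

Candidate keys: {A, B}, {A, C}, {A, D, E}. Prime attributes: {A, B, C, D, E}.
C --> B: {C}⁺ = {B, C}, which is not all of the attributes, so the left side is not a superkey — BCNF is violated.
But every attribute on its right side ({B}) is prime, and the same holds for every other non-superkey FD, so 3NF still holds.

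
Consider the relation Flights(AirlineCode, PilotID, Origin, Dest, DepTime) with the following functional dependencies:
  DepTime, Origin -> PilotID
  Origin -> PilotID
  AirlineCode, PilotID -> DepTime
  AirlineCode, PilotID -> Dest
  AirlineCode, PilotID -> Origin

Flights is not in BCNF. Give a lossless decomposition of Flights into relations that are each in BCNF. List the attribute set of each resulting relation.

{AirlineCode, DepTime, Dest, Origin}; {Origin, PilotID}

Candidate keys of the original relation: {AirlineCode, Origin}, {AirlineCode, PilotID}.
Within {AirlineCode, DepTime, Dest, Origin, PilotID}: {DepTime, Origin}⁺ ∩ {AirlineCode, DepTime, Dest, Origin, PilotID} = {DepTime, Origin, PilotID}, not the whole set, so DepTime, Origin -> PilotID violates BCNF; decompose into {DepTime, Origin, PilotID} and {AirlineCode, DepTime, Dest, Origin}.
Within {DepTime, Origin, PilotID}: {Origin}⁺ ∩ {DepTime, Origin, PilotID} = {Origin, PilotID}, not the whole set, so Origin -> PilotID violates BCNF; decompose into {Origin, PilotID} and {DepTime, Origin}.
{Origin, PilotID} is in BCNF.
{DepTime, Origin} is in BCNF.
{AirlineCode, DepTime, Dest, Origin} is in BCNF.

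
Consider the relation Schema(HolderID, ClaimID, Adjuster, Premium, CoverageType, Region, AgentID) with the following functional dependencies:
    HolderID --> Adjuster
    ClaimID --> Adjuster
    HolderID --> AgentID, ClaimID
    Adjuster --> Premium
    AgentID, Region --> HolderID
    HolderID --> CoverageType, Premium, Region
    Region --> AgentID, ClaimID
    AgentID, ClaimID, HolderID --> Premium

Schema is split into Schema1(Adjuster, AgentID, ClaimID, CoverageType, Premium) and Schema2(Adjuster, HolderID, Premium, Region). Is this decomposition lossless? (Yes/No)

No

Common attributes: {Adjuster, Premium}; their closure is {Adjuster, Premium}.
Schema1 ⊄ {Adjuster, Premium} and Schema2 ⊄ {Adjuster, Premium}, so the split is lossy.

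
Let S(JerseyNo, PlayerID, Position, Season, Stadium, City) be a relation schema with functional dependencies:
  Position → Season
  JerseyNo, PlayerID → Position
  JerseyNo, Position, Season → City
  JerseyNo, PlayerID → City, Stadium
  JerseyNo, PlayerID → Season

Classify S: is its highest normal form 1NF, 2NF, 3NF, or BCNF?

2NF

Candidate key: {JerseyNo, PlayerID}. Prime attributes: {JerseyNo, PlayerID}.
Position → Season: {Position}⁺ = {Position, Season}, which is not all of the attributes, so the left side is not a superkey — BCNF is violated.
Because {Season} is non-prime and the left side of Position → Season is not a superkey, the relation is not in 3NF.
Checking every proper subset of each key, none determines a non-prime attribute — 2NF is satisfied.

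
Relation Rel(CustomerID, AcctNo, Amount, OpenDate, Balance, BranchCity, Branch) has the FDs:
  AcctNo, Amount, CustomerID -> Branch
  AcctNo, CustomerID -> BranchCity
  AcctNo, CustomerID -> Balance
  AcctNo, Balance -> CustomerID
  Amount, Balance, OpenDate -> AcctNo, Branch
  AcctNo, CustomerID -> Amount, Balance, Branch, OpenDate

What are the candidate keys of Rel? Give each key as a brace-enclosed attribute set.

{AcctNo, Balance} is a candidate key since {AcctNo, Balance}⁺ = {AcctNo, Amount, Balance, Branch, BranchCity, CustomerID, OpenDate} covers every attribute.
{AcctNo, CustomerID} is a candidate key since {AcctNo, CustomerID}⁺ = {AcctNo, Amount, Balance, Branch, BranchCity, CustomerID, OpenDate} covers every attribute.
{Amount, Balance, OpenDate} is a candidate key since {Amount, Balance, OpenDate}⁺ = {AcctNo, Amount, Balance, Branch, BranchCity, CustomerID, OpenDate} covers every attribute.
These are minimal and exhaustive — every other superkey contains one of them.

{AcctNo, Balance}, {AcctNo, CustomerID}, {Amount, Balance, OpenDate}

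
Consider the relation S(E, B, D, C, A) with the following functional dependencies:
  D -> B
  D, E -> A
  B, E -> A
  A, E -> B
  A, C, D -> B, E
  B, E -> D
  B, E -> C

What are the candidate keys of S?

{A, E}⁺ = {A, B, C, D, E}, which is every attribute, so {A, E} is a candidate key.
{B, E}⁺ = {A, B, C, D, E}, which is every attribute, so {B, E} is a candidate key.
{D, E}⁺ = {A, B, C, D, E}, which is every attribute, so {D, E} is a candidate key.
{A, C, D}⁺ = {A, B, C, D, E}, which is every attribute, so {A, C, D} is a candidate key.
No proper subset of any of these is a key, and no other minimal superkey exists.

{A, C, D}, {A, E}, {B, E}, {D, E}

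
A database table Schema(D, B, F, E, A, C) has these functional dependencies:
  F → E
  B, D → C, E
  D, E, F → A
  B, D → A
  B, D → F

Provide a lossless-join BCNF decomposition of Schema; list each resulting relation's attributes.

{A, D, F}; {B, C, D, F}; {E, F}

Candidate key of the original relation: {B, D}.
{A, B, C, D, E, F}: {F} determines {E, F} here but is not a superkey — split on F → E, giving {E, F} and {A, B, C, D, F}.
{E, F} has no BCNF violation.
{A, B, C, D, F}: {D, F} determines {A, D, F} here but is not a superkey — split on D, F → A, giving {A, D, F} and {B, C, D, F}.
{A, D, F} has no BCNF violation.
{B, C, D, F} has no BCNF violation.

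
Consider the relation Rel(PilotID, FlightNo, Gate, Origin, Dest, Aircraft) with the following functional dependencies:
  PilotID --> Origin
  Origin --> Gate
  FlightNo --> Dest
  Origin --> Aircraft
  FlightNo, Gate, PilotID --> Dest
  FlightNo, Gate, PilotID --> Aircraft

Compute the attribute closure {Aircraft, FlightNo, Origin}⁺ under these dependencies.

Start with {Aircraft, FlightNo, Origin}.
Origin --> Gate applies; add {Gate} → now {Aircraft, FlightNo, Gate, Origin}.
FlightNo --> Dest applies; add {Dest} → now {Aircraft, Dest, FlightNo, Gate, Origin}.
No further FD applies.

{Aircraft, Dest, FlightNo, Gate, Origin}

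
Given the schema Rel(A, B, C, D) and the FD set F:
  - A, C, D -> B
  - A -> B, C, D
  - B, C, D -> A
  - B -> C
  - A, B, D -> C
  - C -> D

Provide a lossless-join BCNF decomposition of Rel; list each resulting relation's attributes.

{A, B, C}; {C, D}

Candidate keys of the original relation: {A}, {B}.
{A, B, C, D}: {C} determines {C, D} here but is not a superkey — split on C -> D, giving {C, D} and {A, B, C}.
{C, D}: every determinant is a superkey — BCNF.
{A, B, C}: every determinant is a superkey — BCNF.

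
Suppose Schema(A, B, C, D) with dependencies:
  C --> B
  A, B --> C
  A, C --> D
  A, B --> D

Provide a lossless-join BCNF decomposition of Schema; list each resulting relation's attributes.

Candidate keys of the original relation: {A, B}, {A, C}.
In {A, B, C, D}, {C} is not a superkey ({C}⁺ restricted to this set is {B, C}), so split on C --> B into {B, C} and {A, C, D}.
{B, C}: every determinant is a superkey — BCNF.
{A, C, D}: every determinant is a superkey — BCNF.

{A, C, D}; {B, C}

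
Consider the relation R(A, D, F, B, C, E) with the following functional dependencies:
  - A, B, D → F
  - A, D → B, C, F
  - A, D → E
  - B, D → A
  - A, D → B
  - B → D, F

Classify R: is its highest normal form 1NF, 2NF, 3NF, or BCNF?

BCNF

Candidate keys: {A, D}, {B}. Prime attributes: {A, B, D}.
Each dependency's left side is a superkey — BCNF holds.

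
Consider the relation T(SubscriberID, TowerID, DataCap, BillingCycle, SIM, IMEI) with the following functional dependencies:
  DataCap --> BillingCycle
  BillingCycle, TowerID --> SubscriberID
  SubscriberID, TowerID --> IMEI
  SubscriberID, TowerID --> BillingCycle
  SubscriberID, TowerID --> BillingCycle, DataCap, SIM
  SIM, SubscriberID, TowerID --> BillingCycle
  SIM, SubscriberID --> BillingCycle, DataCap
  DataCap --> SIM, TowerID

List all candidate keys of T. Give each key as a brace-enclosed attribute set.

{DataCap}⁺ = {BillingCycle, DataCap, IMEI, SIM, SubscriberID, TowerID}, which is every attribute, so {DataCap} is a candidate key.
{BillingCycle, TowerID}⁺ = {BillingCycle, DataCap, IMEI, SIM, SubscriberID, TowerID}, which is every attribute, so {BillingCycle, TowerID} is a candidate key.
{SIM, SubscriberID}⁺ = {BillingCycle, DataCap, IMEI, SIM, SubscriberID, TowerID}, which is every attribute, so {SIM, SubscriberID} is a candidate key.
{SubscriberID, TowerID}⁺ = {BillingCycle, DataCap, IMEI, SIM, SubscriberID, TowerID}, which is every attribute, so {SubscriberID, TowerID} is a candidate key.
Any other superkey properly contains one of these, so there are no further candidate keys.

{BillingCycle, TowerID}, {DataCap}, {SIM, SubscriberID}, {SubscriberID, TowerID}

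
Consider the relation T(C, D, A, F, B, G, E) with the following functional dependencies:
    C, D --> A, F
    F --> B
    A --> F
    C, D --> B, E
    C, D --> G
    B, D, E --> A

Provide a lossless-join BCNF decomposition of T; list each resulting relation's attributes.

Candidate key of the original relation: {C, D}.
{A, B, C, D, E, F, G}: {F} determines {B, F} here but is not a superkey — split on F --> B, giving {B, F} and {A, C, D, E, F, G}.
{B, F} has no BCNF violation.
{A, C, D, E, F, G}: {A} determines {A, F} here but is not a superkey — split on A --> F, giving {A, F} and {A, C, D, E, G}.
{A, F} has no BCNF violation.
{A, C, D, E, G} has no BCNF violation.

{A, C, D, E, G}; {A, F}; {B, F}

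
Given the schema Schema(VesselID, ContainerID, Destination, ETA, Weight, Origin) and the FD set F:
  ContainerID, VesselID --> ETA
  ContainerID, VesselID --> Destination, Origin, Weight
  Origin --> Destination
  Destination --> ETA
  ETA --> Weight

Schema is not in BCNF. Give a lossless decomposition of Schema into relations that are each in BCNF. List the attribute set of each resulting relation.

Candidate key of the original relation: {ContainerID, VesselID}.
{ContainerID, Destination, ETA, Origin, VesselID, Weight}: {Origin} determines {Destination, ETA, Origin, Weight} here but is not a superkey — split on Origin --> Destination, ETA, Weight, giving {Destination, ETA, Origin, Weight} and {ContainerID, Origin, VesselID}.
{Destination, ETA, Origin, Weight}: {Destination} determines {Destination, ETA, Weight} here but is not a superkey — split on Destination --> ETA, Weight, giving {Destination, ETA, Weight} and {Destination, Origin}.
{Destination, ETA, Weight}: {ETA} determines {ETA, Weight} here but is not a superkey — split on ETA --> Weight, giving {ETA, Weight} and {Destination, ETA}.
{ETA, Weight}: every determinant is a superkey — BCNF.
{Destination, ETA}: every determinant is a superkey — BCNF.
{Destination, Origin}: every determinant is a superkey — BCNF.
{ContainerID, Origin, VesselID}: every determinant is a superkey — BCNF.

{ContainerID, Origin, VesselID}; {Destination, ETA}; {Destination, Origin}; {ETA, Weight}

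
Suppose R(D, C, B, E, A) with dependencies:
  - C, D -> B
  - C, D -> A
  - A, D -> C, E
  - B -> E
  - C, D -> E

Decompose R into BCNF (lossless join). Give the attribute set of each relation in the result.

Candidate keys of the original relation: {A, D}, {C, D}.
In {A, B, C, D, E}, {B} is not a superkey ({B}⁺ restricted to this set is {B, E}), so split on B -> E into {B, E} and {A, B, C, D}.
{B, E} is in BCNF.
{A, B, C, D} is in BCNF.

{A, B, C, D}; {B, E}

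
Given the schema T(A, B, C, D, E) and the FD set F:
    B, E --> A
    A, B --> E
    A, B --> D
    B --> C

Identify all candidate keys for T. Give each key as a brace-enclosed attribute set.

{B} never appears on the right of any FD, so every key must include it.
{A, B}⁺ = {A, B, C, D, E}, which is every attribute, so {A, B} is a candidate key.
{B, E}⁺ = {A, B, C, D, E}, which is every attribute, so {B, E} is a candidate key.
No proper subset of any of these is a key, and no other minimal superkey exists.

{A, B}, {B, E}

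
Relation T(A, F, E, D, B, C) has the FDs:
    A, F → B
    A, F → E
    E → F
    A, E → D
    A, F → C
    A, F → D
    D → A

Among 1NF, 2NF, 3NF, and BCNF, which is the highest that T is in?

3NF

Candidate keys: {A, E}, {A, F}, {D, E}, {D, F}. Prime attributes: {A, D, E, F}.
For E → F we have {E}⁺ = {E, F}; {E} is not a superkey, so BCNF fails.
Its right-hand attributes {F} are all prime, as are those of every other non-superkey FD — the relation is in 3NF.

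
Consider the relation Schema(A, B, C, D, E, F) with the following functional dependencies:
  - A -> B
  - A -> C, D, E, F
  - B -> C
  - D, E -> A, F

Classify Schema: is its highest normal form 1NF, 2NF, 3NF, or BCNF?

2NF

Candidate keys: {A}, {D, E}. Prime attributes: {A, D, E}.
B -> C: {B}⁺ = {B, C}, which is not all of the attributes, so the left side is not a superkey — BCNF is violated.
B -> C has non-prime {C} on the right and a non-superkey on the left, so 3NF fails.
No proper subset of a key has a non-prime attribute in its closure, so there is no partial dependency; 2NF holds.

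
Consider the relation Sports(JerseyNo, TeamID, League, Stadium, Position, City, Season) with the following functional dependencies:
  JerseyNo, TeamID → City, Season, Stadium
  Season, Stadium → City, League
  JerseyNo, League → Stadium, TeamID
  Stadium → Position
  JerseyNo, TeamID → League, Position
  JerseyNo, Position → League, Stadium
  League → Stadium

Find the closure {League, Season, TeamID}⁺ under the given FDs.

Start with {League, Season, TeamID}.
League → Stadium applies; add {Stadium} → now {League, Season, Stadium, TeamID}.
Season, Stadium → City, League applies; add {City} → now {City, League, Season, Stadium, TeamID}.
Stadium → Position applies; add {Position} → now {City, League, Position, Season, Stadium, TeamID}.
No further FD applies.

{City, League, Position, Season, Stadium, TeamID}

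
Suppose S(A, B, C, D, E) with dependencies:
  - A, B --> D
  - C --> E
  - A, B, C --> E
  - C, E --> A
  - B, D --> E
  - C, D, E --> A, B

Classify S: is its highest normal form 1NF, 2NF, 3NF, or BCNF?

1NF

Candidate keys: {B, C}, {C, D}. Prime attributes: {B, C, D}.
A, B --> D breaks BCNF: {A, B}⁺ = {A, B, D, E}, so {A, B} is not a superkey.
Because {E} is non-prime and the left side of C --> E is not a superkey, the relation is not in 3NF.
{C} is a proper subset of the key {B, C}, and {C}⁺ contains the non-prime attributes {A, E} — a partial dependency, so 2NF is violated.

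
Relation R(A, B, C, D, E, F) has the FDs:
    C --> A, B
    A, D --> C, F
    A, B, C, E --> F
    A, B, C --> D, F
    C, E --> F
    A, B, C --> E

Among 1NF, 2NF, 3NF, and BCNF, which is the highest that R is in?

BCNF

Candidate keys: {A, D}, {C}. Prime attributes: {A, C, D}.
Each dependency's left side is a superkey — BCNF holds.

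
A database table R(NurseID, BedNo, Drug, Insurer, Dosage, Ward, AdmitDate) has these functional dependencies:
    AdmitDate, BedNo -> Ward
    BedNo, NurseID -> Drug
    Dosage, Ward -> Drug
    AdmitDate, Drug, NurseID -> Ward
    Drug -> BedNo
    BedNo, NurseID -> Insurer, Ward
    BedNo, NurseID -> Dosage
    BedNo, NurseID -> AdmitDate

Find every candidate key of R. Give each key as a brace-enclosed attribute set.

{BedNo, NurseID}, {Dosage, NurseID, Ward}, {Drug, NurseID}

Attributes never on any right-hand side: {NurseID} — every candidate key must contain it.
{BedNo, NurseID} is a candidate key since {BedNo, NurseID}⁺ = {AdmitDate, BedNo, Dosage, Drug, Insurer, NurseID, Ward} covers every attribute.
{Drug, NurseID} is a candidate key since {Drug, NurseID}⁺ = {AdmitDate, BedNo, Dosage, Drug, Insurer, NurseID, Ward} covers every attribute.
{Dosage, NurseID, Ward} is a candidate key since {Dosage, NurseID, Ward}⁺ = {AdmitDate, BedNo, Dosage, Drug, Insurer, NurseID, Ward} covers every attribute.
No proper subset of any of these is a key, and no other minimal superkey exists.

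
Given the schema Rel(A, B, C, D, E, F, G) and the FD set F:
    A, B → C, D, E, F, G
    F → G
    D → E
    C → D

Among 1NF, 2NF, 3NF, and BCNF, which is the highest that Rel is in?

2NF

Candidate key: {A, B}. Prime attributes: {A, B}.
F → G breaks BCNF: {F}⁺ = {F, G}, so {F} is not a superkey.
F → G determines the non-prime attribute {G} from a non-superkey — 3NF is violated.
Checking every proper subset of each key, none determines a non-prime attribute — 2NF is satisfied.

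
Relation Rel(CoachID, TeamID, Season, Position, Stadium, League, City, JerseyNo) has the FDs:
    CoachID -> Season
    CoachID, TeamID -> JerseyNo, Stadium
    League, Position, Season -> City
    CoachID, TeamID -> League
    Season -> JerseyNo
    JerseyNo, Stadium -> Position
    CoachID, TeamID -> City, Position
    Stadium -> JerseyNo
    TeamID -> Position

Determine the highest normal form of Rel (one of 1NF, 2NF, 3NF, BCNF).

1NF

Candidate key: {CoachID, TeamID}. Prime attributes: {CoachID, TeamID}.
CoachID -> Season: {CoachID}⁺ = {CoachID, JerseyNo, Season}, which is not all of the attributes, so the left side is not a superkey — BCNF is violated.
CoachID -> Season has non-prime {Season} on the right and a non-superkey on the left, so 3NF fails.
The proper key subset {CoachID} of {CoachID, TeamID} determines non-prime {JerseyNo, Season}, so the relation is not even in 2NF.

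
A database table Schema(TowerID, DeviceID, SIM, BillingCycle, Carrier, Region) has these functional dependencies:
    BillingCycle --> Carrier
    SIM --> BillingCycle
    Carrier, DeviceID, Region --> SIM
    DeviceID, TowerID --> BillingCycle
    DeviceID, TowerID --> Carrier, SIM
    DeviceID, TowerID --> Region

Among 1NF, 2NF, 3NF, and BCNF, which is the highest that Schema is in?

Candidate key: {DeviceID, TowerID}. Prime attributes: {DeviceID, TowerID}.
BillingCycle --> Carrier: {BillingCycle}⁺ = {BillingCycle, Carrier}, which is not all of the attributes, so the left side is not a superkey — BCNF is violated.
BillingCycle --> Carrier determines the non-prime attribute {Carrier} from a non-superkey — 3NF is violated.
No non-prime attribute depends on a proper subset of any candidate key, so 2NF holds.

2NF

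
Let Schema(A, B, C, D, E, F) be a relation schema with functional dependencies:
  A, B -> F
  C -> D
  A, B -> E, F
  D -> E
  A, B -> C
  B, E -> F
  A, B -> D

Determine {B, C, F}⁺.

{B, C, D, E, F}

Start with {B, C, F}.
C -> D applies; add {D} → now {B, C, D, F}.
D -> E applies; add {E} → now {B, C, D, E, F}.
No further FD applies.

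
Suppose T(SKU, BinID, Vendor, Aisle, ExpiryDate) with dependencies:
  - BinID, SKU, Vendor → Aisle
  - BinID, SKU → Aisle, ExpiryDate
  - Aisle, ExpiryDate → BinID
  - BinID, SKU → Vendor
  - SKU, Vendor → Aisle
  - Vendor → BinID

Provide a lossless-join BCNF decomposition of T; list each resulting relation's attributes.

{Aisle, BinID, ExpiryDate}; {Aisle, ExpiryDate, SKU, Vendor}

Candidate keys of the original relation: {Aisle, ExpiryDate, SKU}, {BinID, SKU}, {SKU, Vendor}.
Within {Aisle, BinID, ExpiryDate, SKU, Vendor}: {Aisle, ExpiryDate}⁺ ∩ {Aisle, BinID, ExpiryDate, SKU, Vendor} = {Aisle, BinID, ExpiryDate}, not the whole set, so Aisle, ExpiryDate → BinID violates BCNF; decompose into {Aisle, BinID, ExpiryDate} and {Aisle, ExpiryDate, SKU, Vendor}.
{Aisle, BinID, ExpiryDate}: every determinant is a superkey — BCNF.
{Aisle, ExpiryDate, SKU, Vendor}: every determinant is a superkey — BCNF.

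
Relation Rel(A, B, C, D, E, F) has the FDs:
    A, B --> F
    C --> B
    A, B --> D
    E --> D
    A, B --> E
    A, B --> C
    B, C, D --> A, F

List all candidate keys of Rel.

Closure of {A, B} is {A, B, C, D, E, F}, the whole schema; {A, B} is a candidate key.
Closure of {A, C} is {A, B, C, D, E, F}, the whole schema; {A, C} is a candidate key.
Closure of {C, D} is {A, B, C, D, E, F}, the whole schema; {C, D} is a candidate key.
Closure of {C, E} is {A, B, C, D, E, F}, the whole schema; {C, E} is a candidate key.
These are minimal and exhaustive — every other superkey contains one of them.

{A, B}, {A, C}, {C, D}, {C, E}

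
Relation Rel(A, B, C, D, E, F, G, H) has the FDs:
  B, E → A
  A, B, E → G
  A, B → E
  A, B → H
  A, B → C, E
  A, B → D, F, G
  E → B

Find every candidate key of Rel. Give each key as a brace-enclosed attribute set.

Closure of {E} is {A, B, C, D, E, F, G, H}, the whole schema; {E} is a candidate key.
Closure of {A, B} is {A, B, C, D, E, F, G, H}, the whole schema; {A, B} is a candidate key.
These are minimal and exhaustive — every other superkey contains one of them.

{A, B}, {E}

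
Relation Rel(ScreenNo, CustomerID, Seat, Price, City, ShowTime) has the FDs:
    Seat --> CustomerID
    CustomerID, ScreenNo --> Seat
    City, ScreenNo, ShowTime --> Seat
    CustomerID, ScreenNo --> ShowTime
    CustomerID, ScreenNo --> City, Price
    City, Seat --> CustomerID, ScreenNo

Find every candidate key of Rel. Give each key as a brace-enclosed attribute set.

{City, Seat} is a candidate key since {City, Seat}⁺ = {City, CustomerID, Price, ScreenNo, Seat, ShowTime} covers every attribute.
{CustomerID, ScreenNo} is a candidate key since {CustomerID, ScreenNo}⁺ = {City, CustomerID, Price, ScreenNo, Seat, ShowTime} covers every attribute.
{ScreenNo, Seat} is a candidate key since {ScreenNo, Seat}⁺ = {City, CustomerID, Price, ScreenNo, Seat, ShowTime} covers every attribute.
{City, ScreenNo, ShowTime} is a candidate key since {City, ScreenNo, ShowTime}⁺ = {City, CustomerID, Price, ScreenNo, Seat, ShowTime} covers every attribute.
These are minimal and exhaustive — every other superkey contains one of them.

{City, ScreenNo, ShowTime}, {City, Seat}, {CustomerID, ScreenNo}, {ScreenNo, Seat}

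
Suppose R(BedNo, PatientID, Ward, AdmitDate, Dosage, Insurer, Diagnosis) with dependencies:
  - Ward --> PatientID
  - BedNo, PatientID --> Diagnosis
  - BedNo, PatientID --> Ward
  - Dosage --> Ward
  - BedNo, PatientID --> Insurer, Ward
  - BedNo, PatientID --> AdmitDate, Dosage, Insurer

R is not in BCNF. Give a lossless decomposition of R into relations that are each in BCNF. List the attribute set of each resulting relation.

{AdmitDate, BedNo, Diagnosis, Dosage, Insurer}; {Dosage, Ward}; {PatientID, Ward}

Candidate keys of the original relation: {BedNo, Dosage}, {BedNo, PatientID}, {BedNo, Ward}.
In {AdmitDate, BedNo, Diagnosis, Dosage, Insurer, PatientID, Ward}, {Ward} is not a superkey ({Ward}⁺ restricted to this set is {PatientID, Ward}), so split on Ward --> PatientID into {PatientID, Ward} and {AdmitDate, BedNo, Diagnosis, Dosage, Insurer, Ward}.
{PatientID, Ward} is in BCNF.
In {AdmitDate, BedNo, Diagnosis, Dosage, Insurer, Ward}, {Dosage} is not a superkey ({Dosage}⁺ restricted to this set is {Dosage, Ward}), so split on Dosage --> Ward into {Dosage, Ward} and {AdmitDate, BedNo, Diagnosis, Dosage, Insurer}.
{Dosage, Ward} is in BCNF.
{AdmitDate, BedNo, Diagnosis, Dosage, Insurer} is in BCNF.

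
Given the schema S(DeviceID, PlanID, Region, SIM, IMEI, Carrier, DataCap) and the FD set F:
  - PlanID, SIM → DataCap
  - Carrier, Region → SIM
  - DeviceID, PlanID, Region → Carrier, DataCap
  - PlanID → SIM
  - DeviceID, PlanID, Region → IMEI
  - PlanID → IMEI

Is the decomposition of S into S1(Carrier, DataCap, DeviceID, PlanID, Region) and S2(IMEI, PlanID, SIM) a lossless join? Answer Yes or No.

The shared attributes are {PlanID} and {PlanID}⁺ = {DataCap, IMEI, PlanID, SIM}.
S2 is contained in that closure, so S1 ∩ S2 → S2 holds and the join is lossless.

Yes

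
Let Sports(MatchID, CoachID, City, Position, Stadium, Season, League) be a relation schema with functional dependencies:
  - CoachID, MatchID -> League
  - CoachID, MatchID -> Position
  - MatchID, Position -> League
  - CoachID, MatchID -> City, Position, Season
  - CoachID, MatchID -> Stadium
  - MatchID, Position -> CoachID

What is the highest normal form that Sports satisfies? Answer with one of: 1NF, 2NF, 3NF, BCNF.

Candidate keys: {CoachID, MatchID}, {MatchID, Position}. Prime attributes: {CoachID, MatchID, Position}.
The left-hand side of every FD is a superkey, so BCNF is satisfied.

BCNF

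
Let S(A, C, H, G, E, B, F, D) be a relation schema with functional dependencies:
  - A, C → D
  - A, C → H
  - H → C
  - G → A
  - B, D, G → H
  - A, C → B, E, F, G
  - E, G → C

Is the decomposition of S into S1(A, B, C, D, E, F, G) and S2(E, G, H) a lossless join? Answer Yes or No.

S1 ∩ S2 = {E, G}; its closure under F is {A, B, C, D, E, F, G, H}.
S1 is contained in that closure, so S1 ∩ S2 → S1 holds and the join is lossless.

Yes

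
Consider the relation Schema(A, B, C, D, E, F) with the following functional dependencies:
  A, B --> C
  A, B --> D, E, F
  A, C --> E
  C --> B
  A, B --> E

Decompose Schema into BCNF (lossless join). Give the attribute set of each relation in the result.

Candidate keys of the original relation: {A, B}, {A, C}.
Within {A, B, C, D, E, F}: {C}⁺ ∩ {A, B, C, D, E, F} = {B, C}, not the whole set, so C --> B violates BCNF; decompose into {B, C} and {A, C, D, E, F}.
{B, C}: every determinant is a superkey — BCNF.
{A, C, D, E, F}: every determinant is a superkey — BCNF.

{A, C, D, E, F}; {B, C}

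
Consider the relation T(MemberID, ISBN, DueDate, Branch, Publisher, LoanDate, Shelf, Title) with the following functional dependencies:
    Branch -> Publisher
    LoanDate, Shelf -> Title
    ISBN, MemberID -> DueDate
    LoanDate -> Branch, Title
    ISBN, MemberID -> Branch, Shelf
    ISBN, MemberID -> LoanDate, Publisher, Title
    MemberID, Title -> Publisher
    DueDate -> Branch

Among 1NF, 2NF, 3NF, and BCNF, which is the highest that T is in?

Candidate key: {ISBN, MemberID}. Prime attributes: {ISBN, MemberID}.
Branch -> Publisher breaks BCNF: {Branch}⁺ = {Branch, Publisher}, so {Branch} is not a superkey.
Branch -> Publisher has non-prime {Publisher} on the right and a non-superkey on the left, so 3NF fails.
No proper subset of a key has a non-prime attribute in its closure, so there is no partial dependency; 2NF holds.

2NF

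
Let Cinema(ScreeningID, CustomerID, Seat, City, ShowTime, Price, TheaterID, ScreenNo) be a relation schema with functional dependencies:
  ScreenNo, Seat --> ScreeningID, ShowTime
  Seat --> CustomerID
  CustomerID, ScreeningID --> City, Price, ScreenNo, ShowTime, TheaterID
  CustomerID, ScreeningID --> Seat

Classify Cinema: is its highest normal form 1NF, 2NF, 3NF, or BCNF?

3NF

Candidate keys: {CustomerID, ScreeningID}, {ScreenNo, Seat}, {ScreeningID, Seat}. Prime attributes: {CustomerID, ScreenNo, ScreeningID, Seat}.
Seat --> CustomerID: {Seat}⁺ = {CustomerID, Seat}, which is not all of the attributes, so the left side is not a superkey — BCNF is violated.
Its right-hand attributes {CustomerID} are all prime, as are those of every other non-superkey FD — the relation is in 3NF.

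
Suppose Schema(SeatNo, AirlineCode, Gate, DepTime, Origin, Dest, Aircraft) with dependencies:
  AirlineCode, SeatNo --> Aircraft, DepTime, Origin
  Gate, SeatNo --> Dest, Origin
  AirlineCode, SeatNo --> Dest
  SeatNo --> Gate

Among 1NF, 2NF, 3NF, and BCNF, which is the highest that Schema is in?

Candidate key: {AirlineCode, SeatNo}. Prime attributes: {AirlineCode, SeatNo}.
Gate, SeatNo --> Dest, Origin breaks BCNF: {Gate, SeatNo}⁺ = {Dest, Gate, Origin, SeatNo}, so {Gate, SeatNo} is not a superkey.
Because {Dest, Origin} are non-prime and the left side of Gate, SeatNo --> Dest, Origin is not a superkey, the relation is not in 3NF.
Since {SeatNo} ⊂ {AirlineCode, SeatNo} and {SeatNo}⁺ ⊇ {Dest, Gate, Origin} with {Dest, Gate, Origin} non-prime, there is a partial dependency; 2NF fails.

1NF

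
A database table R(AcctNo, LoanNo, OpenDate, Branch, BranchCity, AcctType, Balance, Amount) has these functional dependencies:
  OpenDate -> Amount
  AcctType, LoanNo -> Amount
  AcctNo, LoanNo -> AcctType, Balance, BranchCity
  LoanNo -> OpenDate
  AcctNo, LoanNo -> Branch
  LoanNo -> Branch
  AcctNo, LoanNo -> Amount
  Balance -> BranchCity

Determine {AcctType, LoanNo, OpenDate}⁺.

Start with {AcctType, LoanNo, OpenDate}.
OpenDate -> Amount applies; add {Amount} → now {AcctType, Amount, LoanNo, OpenDate}.
LoanNo -> Branch applies; add {Branch} → now {AcctType, Amount, Branch, LoanNo, OpenDate}.
No further FD applies.

{AcctType, Amount, Branch, LoanNo, OpenDate}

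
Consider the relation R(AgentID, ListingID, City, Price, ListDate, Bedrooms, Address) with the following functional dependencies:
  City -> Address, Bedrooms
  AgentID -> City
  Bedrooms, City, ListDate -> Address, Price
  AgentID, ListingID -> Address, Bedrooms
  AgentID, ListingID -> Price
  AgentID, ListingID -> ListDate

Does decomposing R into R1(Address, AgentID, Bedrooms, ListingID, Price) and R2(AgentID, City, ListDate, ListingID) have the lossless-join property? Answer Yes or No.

The shared attributes are {AgentID, ListingID} and {AgentID, ListingID}⁺ = {Address, AgentID, Bedrooms, City, ListDate, ListingID, Price}.
R1 is contained in that closure, so R1 ∩ R2 -> R1 holds and the join is lossless.

Yes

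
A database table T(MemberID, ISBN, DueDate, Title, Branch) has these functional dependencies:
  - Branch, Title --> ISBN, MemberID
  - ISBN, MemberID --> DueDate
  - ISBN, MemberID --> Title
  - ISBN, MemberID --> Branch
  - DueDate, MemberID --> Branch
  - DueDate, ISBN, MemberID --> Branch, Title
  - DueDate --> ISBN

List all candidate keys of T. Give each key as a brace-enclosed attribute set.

{Branch, Title}, {DueDate, MemberID}, {ISBN, MemberID}

{Branch, Title} is a candidate key since {Branch, Title}⁺ = {Branch, DueDate, ISBN, MemberID, Title} covers every attribute.
{DueDate, MemberID} is a candidate key since {DueDate, MemberID}⁺ = {Branch, DueDate, ISBN, MemberID, Title} covers every attribute.
{ISBN, MemberID} is a candidate key since {ISBN, MemberID}⁺ = {Branch, DueDate, ISBN, MemberID, Title} covers every attribute.
No proper subset of any of these is a key, and no other minimal superkey exists.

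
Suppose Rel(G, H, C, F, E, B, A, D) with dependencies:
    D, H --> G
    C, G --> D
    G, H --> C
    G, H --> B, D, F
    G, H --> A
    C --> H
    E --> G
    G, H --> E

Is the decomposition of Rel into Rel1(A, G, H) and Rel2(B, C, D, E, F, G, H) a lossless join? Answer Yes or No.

Common attributes: {G, H}; their closure is {A, B, C, D, E, F, G, H}.
Since Rel1 ⊆ {A, B, C, D, E, F, G, H}, the intersection is a superkey of Rel1; the decomposition is lossless.

Yes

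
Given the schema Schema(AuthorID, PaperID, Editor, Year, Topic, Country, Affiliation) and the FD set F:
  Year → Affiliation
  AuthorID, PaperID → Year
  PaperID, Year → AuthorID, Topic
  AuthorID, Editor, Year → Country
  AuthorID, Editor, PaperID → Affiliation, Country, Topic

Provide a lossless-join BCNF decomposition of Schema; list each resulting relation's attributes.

Candidate keys of the original relation: {AuthorID, Editor, PaperID}, {Editor, PaperID, Year}.
{Affiliation, AuthorID, Country, Editor, PaperID, Topic, Year}: {Year} determines {Affiliation, Year} here but is not a superkey — split on Year → Affiliation, giving {Affiliation, Year} and {AuthorID, Country, Editor, PaperID, Topic, Year}.
{Affiliation, Year} is in BCNF.
{AuthorID, Country, Editor, PaperID, Topic, Year}: {AuthorID, PaperID} determines {AuthorID, PaperID, Topic, Year} here but is not a superkey — split on AuthorID, PaperID → Topic, Year, giving {AuthorID, PaperID, Topic, Year} and {AuthorID, Country, Editor, PaperID}.
{AuthorID, PaperID, Topic, Year} is in BCNF.
{AuthorID, Country, Editor, PaperID} is in BCNF.

{Affiliation, Year}; {AuthorID, Country, Editor, PaperID}; {AuthorID, PaperID, Topic, Year}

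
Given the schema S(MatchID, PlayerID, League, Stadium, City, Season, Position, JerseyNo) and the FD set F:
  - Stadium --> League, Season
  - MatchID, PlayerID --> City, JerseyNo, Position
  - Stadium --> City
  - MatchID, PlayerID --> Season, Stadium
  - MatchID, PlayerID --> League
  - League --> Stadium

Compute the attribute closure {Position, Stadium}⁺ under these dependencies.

{City, League, Position, Season, Stadium}

Start with {Position, Stadium}.
Stadium --> League, Season applies; add {League, Season} → now {League, Position, Season, Stadium}.
Stadium --> City applies; add {City} → now {City, League, Position, Season, Stadium}.
No further FD applies.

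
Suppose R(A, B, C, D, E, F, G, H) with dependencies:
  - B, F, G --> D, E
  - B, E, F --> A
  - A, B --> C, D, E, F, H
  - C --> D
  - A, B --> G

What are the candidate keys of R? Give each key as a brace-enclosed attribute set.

{A, B}, {B, E, F}, {B, F, G}

No FD produces {B}, so it must be in every candidate key.
Closure of {A, B} is {A, B, C, D, E, F, G, H}, the whole schema; {A, B} is a candidate key.
Closure of {B, E, F} is {A, B, C, D, E, F, G, H}, the whole schema; {B, E, F} is a candidate key.
Closure of {B, F, G} is {A, B, C, D, E, F, G, H}, the whole schema; {B, F, G} is a candidate key.
No proper subset of any of these is a key, and no other minimal superkey exists.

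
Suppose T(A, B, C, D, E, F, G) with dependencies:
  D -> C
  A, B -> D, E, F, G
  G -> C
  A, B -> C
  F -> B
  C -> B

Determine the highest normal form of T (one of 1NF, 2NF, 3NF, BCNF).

3NF

Candidate keys: {A, B}, {A, C}, {A, D}, {A, F}, {A, G}. Prime attributes: {A, B, C, D, F, G}.
For D -> C we have {D}⁺ = {B, C, D}; {D} is not a superkey, so BCNF fails.
Its right-hand attributes {C} are all prime, as are those of every other non-superkey FD — the relation is in 3NF.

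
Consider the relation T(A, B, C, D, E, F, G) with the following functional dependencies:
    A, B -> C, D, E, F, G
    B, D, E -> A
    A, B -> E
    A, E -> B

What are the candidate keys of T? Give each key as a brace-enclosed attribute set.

{A, B}, {A, E}, {B, D, E}

{A, B} is a candidate key since {A, B}⁺ = {A, B, C, D, E, F, G} covers every attribute.
{A, E} is a candidate key since {A, E}⁺ = {A, B, C, D, E, F, G} covers every attribute.
{B, D, E} is a candidate key since {B, D, E}⁺ = {A, B, C, D, E, F, G} covers every attribute.
These are minimal and exhaustive — every other superkey contains one of them.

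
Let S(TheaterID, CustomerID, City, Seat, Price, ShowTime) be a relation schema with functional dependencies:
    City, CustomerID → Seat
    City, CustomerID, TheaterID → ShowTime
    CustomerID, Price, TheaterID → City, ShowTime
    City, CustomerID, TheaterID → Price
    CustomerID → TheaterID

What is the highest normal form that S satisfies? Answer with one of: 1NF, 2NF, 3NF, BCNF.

Candidate keys: {City, CustomerID}, {CustomerID, Price}. Prime attributes: {City, CustomerID, Price}.
CustomerID → TheaterID: {CustomerID}⁺ = {CustomerID, TheaterID}, which is not all of the attributes, so the left side is not a superkey — BCNF is violated.
Because {TheaterID} is non-prime and the left side of CustomerID → TheaterID is not a superkey, the relation is not in 3NF.
The proper key subset {CustomerID} of {City, CustomerID} determines non-prime {TheaterID}, so the relation is not even in 2NF.

1NF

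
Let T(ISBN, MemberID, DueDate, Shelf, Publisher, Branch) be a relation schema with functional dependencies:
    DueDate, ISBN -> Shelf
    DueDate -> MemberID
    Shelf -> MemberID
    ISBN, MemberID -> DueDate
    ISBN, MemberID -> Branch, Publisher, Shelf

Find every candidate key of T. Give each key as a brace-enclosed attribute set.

Attributes never on any right-hand side: {ISBN} — every candidate key must contain it.
{DueDate, ISBN} is a candidate key since {DueDate, ISBN}⁺ = {Branch, DueDate, ISBN, MemberID, Publisher, Shelf} covers every attribute.
{ISBN, MemberID} is a candidate key since {ISBN, MemberID}⁺ = {Branch, DueDate, ISBN, MemberID, Publisher, Shelf} covers every attribute.
{ISBN, Shelf} is a candidate key since {ISBN, Shelf}⁺ = {Branch, DueDate, ISBN, MemberID, Publisher, Shelf} covers every attribute.
Any other superkey properly contains one of these, so there are no further candidate keys.

{DueDate, ISBN}, {ISBN, MemberID}, {ISBN, Shelf}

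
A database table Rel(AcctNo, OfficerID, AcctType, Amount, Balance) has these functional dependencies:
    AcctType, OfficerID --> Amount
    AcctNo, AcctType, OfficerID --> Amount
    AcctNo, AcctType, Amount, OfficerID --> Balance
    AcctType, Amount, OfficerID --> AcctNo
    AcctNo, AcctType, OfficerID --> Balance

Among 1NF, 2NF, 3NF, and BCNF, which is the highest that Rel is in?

BCNF

Candidate key: {AcctType, OfficerID}. Prime attributes: {AcctType, OfficerID}.
The left-hand side of every FD is a superkey, so BCNF is satisfied.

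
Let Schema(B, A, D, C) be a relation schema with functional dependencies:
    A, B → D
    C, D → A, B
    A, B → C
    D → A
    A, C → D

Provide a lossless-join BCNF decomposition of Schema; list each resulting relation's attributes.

{A, D}; {B, C, D}

Candidate keys of the original relation: {A, B}, {A, C}, {B, D}, {C, D}.
Within {A, B, C, D}: {D}⁺ ∩ {A, B, C, D} = {A, D}, not the whole set, so D → A violates BCNF; decompose into {A, D} and {B, C, D}.
{A, D} is in BCNF.
{B, C, D} is in BCNF.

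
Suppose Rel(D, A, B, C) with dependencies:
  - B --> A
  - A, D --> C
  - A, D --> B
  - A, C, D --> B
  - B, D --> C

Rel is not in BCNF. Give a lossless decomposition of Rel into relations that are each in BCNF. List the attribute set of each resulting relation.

Candidate keys of the original relation: {A, D}, {B, D}.
Within {A, B, C, D}: {B}⁺ ∩ {A, B, C, D} = {A, B}, not the whole set, so B --> A violates BCNF; decompose into {A, B} and {B, C, D}.
{A, B}: every determinant is a superkey — BCNF.
{B, C, D}: every determinant is a superkey — BCNF.

{A, B}; {B, C, D}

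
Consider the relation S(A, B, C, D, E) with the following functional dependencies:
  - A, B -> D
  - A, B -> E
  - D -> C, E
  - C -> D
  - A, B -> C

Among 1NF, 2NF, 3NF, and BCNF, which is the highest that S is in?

Candidate key: {A, B}. Prime attributes: {A, B}.
D -> C, E breaks BCNF: {D}⁺ = {C, D, E}, so {D} is not a superkey.
Because {C, E} are non-prime and the left side of D -> C, E is not a superkey, the relation is not in 3NF.
Checking every proper subset of each key, none determines a non-prime attribute — 2NF is satisfied.

2NF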